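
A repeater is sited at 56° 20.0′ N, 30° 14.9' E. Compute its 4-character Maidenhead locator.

KO56

Add 180° to longitude and 90° to latitude: 210.25, 146.33.
Field: 210.25/20 → 10 → K, 146.33/10 → 14 → O; chars KO.
Square: 10.25/2 → 5, 6.33/1 → 6; chars 56.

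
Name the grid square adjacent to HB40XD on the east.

HB50ad

Longitude subsquare x = 23; +1 → 24, wraps to 0 = a, carry into square.
Longitude square 4; +1 → 5.
The latitude characters are unchanged.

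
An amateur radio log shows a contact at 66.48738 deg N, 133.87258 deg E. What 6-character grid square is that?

PP66wl

Shift to the Maidenhead origin (180°W, 90°S): lon 313.8726, lat 156.4874.
Field: lon ⌊313.8726/20⌋ = 15 → P; lat ⌊156.4874/10⌋ = 15 → P.
Square: lon ⌊13.8726/2⌋ = 6; lat ⌊6.4874/1⌋ = 6.
Subsquare: lon ⌊1.8726/0.0833333⌋ = 22 → w; lat ⌊0.4874/0.0416667⌋ = 11 → l.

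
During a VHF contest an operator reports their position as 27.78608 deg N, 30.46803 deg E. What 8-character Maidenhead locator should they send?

KL57fs68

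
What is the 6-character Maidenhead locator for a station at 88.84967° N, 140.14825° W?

BR98wu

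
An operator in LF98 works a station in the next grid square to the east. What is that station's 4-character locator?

MF08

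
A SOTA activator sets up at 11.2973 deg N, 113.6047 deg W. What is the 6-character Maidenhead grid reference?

DK31eh

Offset from 180°W / 90°S: lon 66.3953°, lat 101.2973°.
Field: lon ⌊66.3953/20⌋ = 3 → D; lat ⌊101.2973/10⌋ = 10 → K.
Square: lon ⌊6.3953/2⌋ = 3; lat ⌊1.2973/1⌋ = 1.
Subsquare: lon ⌊0.3953/0.0833333⌋ = 4 → e; lat ⌊0.2973/0.0416667⌋ = 7 → h.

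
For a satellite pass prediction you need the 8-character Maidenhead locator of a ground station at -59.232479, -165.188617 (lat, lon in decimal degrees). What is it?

AD70js74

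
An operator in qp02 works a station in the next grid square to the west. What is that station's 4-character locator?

Longitude square 0; −1 → -1, wraps to 9, carry into field.
Longitude field Q = 16; −1 → 15 = P.
The latitude characters are unchanged.

PP92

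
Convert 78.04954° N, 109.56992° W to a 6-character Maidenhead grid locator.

Offset from 180°W / 90°S: lon 70.4301°, lat 168.0495°.
Field: lon ⌊70.4301/20⌋ = 3 → D; lat ⌊168.0495/10⌋ = 16 → Q.
Square: lon ⌊10.4301/2⌋ = 5; lat ⌊8.0495/1⌋ = 8.
Subsquare: lon ⌊0.4301/0.0833333⌋ = 5 → f; lat ⌊0.0495/0.0416667⌋ = 1 → b.

DQ58fb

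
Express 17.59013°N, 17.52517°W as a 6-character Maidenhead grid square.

Shift to the Maidenhead origin (180°W, 90°S): lon 162.4748, lat 107.5901.
Field: 162.4748/20 → 8 → I, 107.5901/10 → 10 → K; chars IK.
Square: 2.4748/2 → 1, 7.5901/1 → 7; chars 17.
Subsquare: 0.4748/0.0833333 → 5 → f, 0.5901/0.0416667 → 14 → o; chars fo.

IK17fo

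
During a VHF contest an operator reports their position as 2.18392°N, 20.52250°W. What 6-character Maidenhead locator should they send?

Shift to the Maidenhead origin (180°W, 90°S): lon 159.4775, lat 92.1839.
Field: lon ⌊159.4775/20⌋ = 7 → H; lat ⌊92.1839/10⌋ = 9 → J.
Square: lon ⌊19.4775/2⌋ = 9; lat ⌊2.1839/1⌋ = 2.
Subsquare: lon ⌊1.4775/0.0833333⌋ = 17 → r; lat ⌊0.1839/0.0416667⌋ = 4 → e.

HJ92re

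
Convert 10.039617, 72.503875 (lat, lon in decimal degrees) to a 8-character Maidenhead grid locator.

MK60ga09

Add 180° to longitude and 90° to latitude: 252.50387, 100.03962.
Field: lon ⌊252.50387/20⌋ = 12 → M; lat ⌊100.03962/10⌋ = 10 → K.
Square: lon ⌊12.50387/2⌋ = 6; lat ⌊0.03962/1⌋ = 0.
Subsquare: lon ⌊0.50387/0.0833333⌋ = 6 → g; lat ⌊0.03962/0.0416667⌋ = 0 → a.
Extended square: lon ⌊0.00387/0.00833333⌋ = 0; lat ⌊0.03962/0.00416667⌋ = 9.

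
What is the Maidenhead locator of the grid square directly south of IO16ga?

Latitude subsquare a = 0; −1 → -1, wraps to 23 = x, carry into square.
Latitude square 6; −1 → 5.
The longitude characters are unchanged.

IO15gx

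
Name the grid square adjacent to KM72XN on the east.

KM82an

Longitude subsquare x = 23; +1 → 24, wraps to 0 = a, carry into square.
Longitude square 7; +1 → 8.
The latitude characters are unchanged.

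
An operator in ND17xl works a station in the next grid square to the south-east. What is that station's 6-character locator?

ND27ak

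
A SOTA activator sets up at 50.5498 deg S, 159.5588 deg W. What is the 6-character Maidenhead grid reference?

Shift to the Maidenhead origin (180°W, 90°S): lon 20.4412, lat 39.4502.
Field: 20.4412/20 → 1 → B, 39.4502/10 → 3 → D; chars BD.
Square: 0.4412/2 → 0, 9.4502/1 → 9; chars 09.
Subsquare: 0.4412/0.0833333 → 5 → f, 0.4502/0.0416667 → 10 → k; chars fk.

BD09fk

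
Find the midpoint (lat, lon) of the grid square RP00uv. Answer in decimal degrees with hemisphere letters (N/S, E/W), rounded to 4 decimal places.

60.8958° N, 161.7083° E

Field R=17, P=15: +17·20° lon, +15·10° lat → SW at lon 160°, lat 60°.
Square 0, 0: +0·2° lon, +0·1° lat → SW at lon 160°, lat 60°.
Subsquare u=20, v=21: +20·0.0833333° lon, +21·0.0416667° lat → SW at lon 161.667°, lat 60.875°.
Cell spans 0.0833333° lon × 0.0416667° lat. Centre is SW corner plus half of each.
latitude 60.8958° N, longitude 161.7083° E.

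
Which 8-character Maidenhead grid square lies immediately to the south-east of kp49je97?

Longitude extended square 9; +1 → 10, wraps to 0, carry into subsquare.
Longitude subsquare j = 9; +1 → 10 = k.
Latitude extended square 7; −1 → 6.

KP49ke06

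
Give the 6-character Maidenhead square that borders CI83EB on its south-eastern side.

CI83fa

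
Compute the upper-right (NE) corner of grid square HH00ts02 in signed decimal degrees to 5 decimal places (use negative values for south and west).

Field H=7, H=7: +7·20° lon, +7·10° lat → SW at lon -40°, lat -20°.
Square 0, 0: +0·2° lon, +0·1° lat → SW at lon -40°, lat -20°.
Subsquare t=19, s=18: +19·0.0833333° lon, +18·0.0416667° lat → SW at lon -38.4167°, lat -19.25°.
Extended square 0, 2: +0·0.00833333° lon, +2·0.00416667° lat → SW at lon -38.4167°, lat -19.2417°.
Cell spans 0.00833333° lon × 0.00416667° lat. NE corner is SW corner plus one full cell.
latitude -19.23750, longitude -38.40833.

-19.23750, -38.40833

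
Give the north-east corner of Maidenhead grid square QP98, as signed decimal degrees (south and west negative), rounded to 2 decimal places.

Field Q=16, P=15: +16·20° lon, +15·10° lat → SW at lon 140°, lat 60°.
Square 9, 8: +9·2° lon, +8·1° lat → SW at lon 158°, lat 68°.
Cell spans 2° lon × 1° lat. NE corner is SW corner plus one full cell.
latitude 69.00, longitude 160.00.

69.00, 160.00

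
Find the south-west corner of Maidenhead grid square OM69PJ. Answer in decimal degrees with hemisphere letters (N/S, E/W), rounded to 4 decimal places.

Field O=14, M=12: +14·20° lon, +12·10° lat → SW at lon 100°, lat 30°.
Square 6, 9: +6·2° lon, +9·1° lat → SW at lon 112°, lat 39°.
Subsquare p=15, j=9: +15·0.0833333° lon, +9·0.0416667° lat → SW at lon 113.25°, lat 39.375°.
latitude 39.3750° N, longitude 113.2500° E.

39.3750° N, 113.2500° E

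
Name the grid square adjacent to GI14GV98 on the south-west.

Longitude extended square 9; −1 → 8.
Latitude extended square 8; −1 → 7.

GI14gv87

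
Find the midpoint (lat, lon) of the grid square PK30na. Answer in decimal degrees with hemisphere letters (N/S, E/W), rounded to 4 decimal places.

10.0208° N, 127.1250° E

Field P=15, K=10: +15·20° lon, +10·10° lat → SW at lon 120°, lat 10°.
Square 3, 0: +3·2° lon, +0·1° lat → SW at lon 126°, lat 10°.
Subsquare n=13, a=0: +13·0.0833333° lon, +0·0.0416667° lat → SW at lon 127.083°, lat 10°.
Cell spans 0.0833333° lon × 0.0416667° lat. Centre is SW corner plus half of each.
latitude 10.0208° N, longitude 127.1250° E.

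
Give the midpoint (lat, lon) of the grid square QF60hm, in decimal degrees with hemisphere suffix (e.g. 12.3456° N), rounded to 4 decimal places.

Field Q=16, F=5: +16·20° lon, +5·10° lat → SW at lon 140°, lat -40°.
Square 6, 0: +6·2° lon, +0·1° lat → SW at lon 152°, lat -40°.
Subsquare h=7, m=12: +7·0.0833333° lon, +12·0.0416667° lat → SW at lon 152.583°, lat -39.5°.
Cell spans 0.0833333° lon × 0.0416667° lat. Centre is SW corner plus half of each.
latitude 39.4792° S, longitude 152.6250° E.

39.4792° S, 152.6250° E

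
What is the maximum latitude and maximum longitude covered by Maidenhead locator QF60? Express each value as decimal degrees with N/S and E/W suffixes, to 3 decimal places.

Field Q=16, F=5: +16·20° lon, +5·10° lat → SW at lon 140°, lat -40°.
Square 6, 0: +6·2° lon, +0·1° lat → SW at lon 152°, lat -40°.
Cell spans 2° lon × 1° lat. NE corner is SW corner plus one full cell.
latitude 39.000° S, longitude 154.000° E.

39.000° S, 154.000° E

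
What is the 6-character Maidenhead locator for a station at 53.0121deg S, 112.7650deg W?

DD36ox

Shift to the Maidenhead origin (180°W, 90°S): lon 67.2350, lat 36.9879.
Field: lon ⌊67.2350/20⌋ = 3 → D; lat ⌊36.9879/10⌋ = 3 → D.
Square: lon ⌊7.2350/2⌋ = 3; lat ⌊6.9879/1⌋ = 6.
Subsquare: lon ⌊1.2350/0.0833333⌋ = 14 → o; lat ⌊0.9879/0.0416667⌋ = 23 → x.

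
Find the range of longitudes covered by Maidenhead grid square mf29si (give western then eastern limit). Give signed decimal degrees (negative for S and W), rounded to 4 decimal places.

65.5000, 65.5833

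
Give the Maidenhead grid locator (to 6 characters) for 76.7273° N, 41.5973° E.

Add 180° to longitude and 90° to latitude: 221.5973, 166.7273.
Field: lon ⌊221.5973/20⌋ = 11 → L; lat ⌊166.7273/10⌋ = 16 → Q.
Square: lon ⌊1.5973/2⌋ = 0; lat ⌊6.7273/1⌋ = 6.
Subsquare: lon ⌊1.5973/0.0833333⌋ = 19 → t; lat ⌊0.7273/0.0416667⌋ = 17 → r.

LQ06tr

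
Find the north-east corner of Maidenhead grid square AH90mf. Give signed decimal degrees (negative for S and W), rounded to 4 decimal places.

-19.7500, -160.9167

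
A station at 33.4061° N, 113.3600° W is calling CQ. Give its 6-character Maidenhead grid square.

DM33hj

Offset from 180°W / 90°S: lon 66.6400°, lat 123.4061°.
Field (20°×10°, letters A–R): 66.6400/20 → 3 → D, 123.4061/10 → 12 → M; chars DM.
Square (2°×1°, digits 0–9): 6.6400/2 → 3, 3.4061/1 → 3; chars 33.
Subsquare (5′×2.5′, letters a–x): 0.6400/0.0833333 → 7 → h, 0.4061/0.0416667 → 9 → j; chars hj.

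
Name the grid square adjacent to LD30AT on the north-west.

LD20xu

Longitude subsquare a = 0; −1 → -1, wraps to 23 = x, carry into square.
Longitude square 3; −1 → 2.
Latitude subsquare t = 19; +1 → 20 = u.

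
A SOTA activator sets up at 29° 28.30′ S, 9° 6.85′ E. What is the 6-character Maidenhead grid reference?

JG40nm

Add 180° to longitude and 90° to latitude: 189.1142, 60.5283.
Field: 189.1142/20 → 9 → J, 60.5283/10 → 6 → G; chars JG.
Square: 9.1142/2 → 4, 0.5283/1 → 0; chars 40.
Subsquare: 1.1142/0.0833333 → 13 → n, 0.5283/0.0416667 → 12 → m; chars nm.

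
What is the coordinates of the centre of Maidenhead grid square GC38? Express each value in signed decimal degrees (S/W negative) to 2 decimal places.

-61.50, -53.00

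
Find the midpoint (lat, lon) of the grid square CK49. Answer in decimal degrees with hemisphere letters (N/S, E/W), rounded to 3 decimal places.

Field C=2, K=10: +2·20° lon, +10·10° lat → SW at lon -140°, lat 10°.
Square 4, 9: +4·2° lon, +9·1° lat → SW at lon -132°, lat 19°.
Cell spans 2° lon × 1° lat. Centre is SW corner plus half of each.
latitude 19.500° N, longitude 131.000° W.

19.500° N, 131.000° W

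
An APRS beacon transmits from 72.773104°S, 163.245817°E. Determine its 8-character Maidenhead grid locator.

RB17of94

Add 180° to longitude and 90° to latitude: 343.24582, 17.22690.
Field (20°×10°, letters A–R): lon ⌊343.24582/20⌋ = 17 → R; lat ⌊17.22690/10⌋ = 1 → B.
Square (2°×1°, digits 0–9): lon ⌊3.24582/2⌋ = 1; lat ⌊7.22690/1⌋ = 7.
Subsquare (5′×2.5′, letters a–x): lon ⌊1.24582/0.0833333⌋ = 14 → o; lat ⌊0.22690/0.0416667⌋ = 5 → f.
Extended square (30″×15″, digits 0–9): lon ⌊0.07915/0.00833333⌋ = 9; lat ⌊0.01856/0.00416667⌋ = 4.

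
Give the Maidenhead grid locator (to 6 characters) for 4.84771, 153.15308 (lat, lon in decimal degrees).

Shift to the Maidenhead origin (180°W, 90°S): lon 333.1531, lat 94.8477.
Field: 333.1531/20 → 16 → Q, 94.8477/10 → 9 → J; chars QJ.
Square: 13.1531/2 → 6, 4.8477/1 → 4; chars 64.
Subsquare: 1.1531/0.0833333 → 13 → n, 0.8477/0.0416667 → 20 → u; chars nu.

QJ64nu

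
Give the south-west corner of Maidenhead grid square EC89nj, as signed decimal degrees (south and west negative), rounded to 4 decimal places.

-60.6250, -82.9167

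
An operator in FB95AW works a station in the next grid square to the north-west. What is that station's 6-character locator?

Longitude subsquare a = 0; −1 → -1, wraps to 23 = x, carry into square.
Longitude square 9; −1 → 8.
Latitude subsquare w = 22; +1 → 23 = x.

FB85xx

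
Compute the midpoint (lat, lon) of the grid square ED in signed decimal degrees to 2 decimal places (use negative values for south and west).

-55.00, -90.00

Field E=4, D=3: +4·20° lon, +3·10° lat → SW at lon -100°, lat -60°.
Cell spans 20° lon × 10° lat. Centre is SW corner plus half of each.
latitude -55.00, longitude -90.00.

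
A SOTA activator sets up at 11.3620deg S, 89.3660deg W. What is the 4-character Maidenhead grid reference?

EH58

Shift to the Maidenhead origin (180°W, 90°S): lon 90.63, lat 78.64.
Field: lon ⌊90.63/20⌋ = 4 → E; lat ⌊78.64/10⌋ = 7 → H.
Square: lon ⌊10.63/2⌋ = 5; lat ⌊8.64/1⌋ = 8.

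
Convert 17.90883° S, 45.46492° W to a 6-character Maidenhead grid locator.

Shift to the Maidenhead origin (180°W, 90°S): lon 134.5351, lat 72.0912.
Field: lon ⌊134.5351/20⌋ = 6 → G; lat ⌊72.0912/10⌋ = 7 → H.
Square: lon ⌊14.5351/2⌋ = 7; lat ⌊2.0912/1⌋ = 2.
Subsquare: lon ⌊0.5351/0.0833333⌋ = 6 → g; lat ⌊0.0912/0.0416667⌋ = 2 → c.

GH72gc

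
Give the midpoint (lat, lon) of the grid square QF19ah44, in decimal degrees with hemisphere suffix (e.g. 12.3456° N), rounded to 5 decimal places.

Field Q=16, F=5: +16·20° lon, +5·10° lat → SW at lon 140°, lat -40°.
Square 1, 9: +1·2° lon, +9·1° lat → SW at lon 142°, lat -31°.
Subsquare a=0, h=7: +0·0.0833333° lon, +7·0.0416667° lat → SW at lon 142°, lat -30.7083°.
Extended square 4, 4: +4·0.00833333° lon, +4·0.00416667° lat → SW at lon 142.033°, lat -30.6917°.
Cell spans 0.00833333° lon × 0.00416667° lat. Centre is SW corner plus half of each.
latitude 30.68958° S, longitude 142.03750° E.

30.68958° S, 142.03750° E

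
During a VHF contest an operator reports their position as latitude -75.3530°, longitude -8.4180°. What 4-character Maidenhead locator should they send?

Offset from 180°W / 90°S: lon 171.58°, lat 14.65°.
Field: lon ⌊171.58/20⌋ = 8 → I; lat ⌊14.65/10⌋ = 1 → B.
Square: lon ⌊11.58/2⌋ = 5; lat ⌊4.65/1⌋ = 4.

IB54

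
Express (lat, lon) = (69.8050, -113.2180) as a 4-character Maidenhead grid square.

DP39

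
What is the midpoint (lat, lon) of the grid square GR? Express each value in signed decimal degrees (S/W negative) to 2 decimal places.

85.00, -50.00

Field G=6, R=17: +6·20° lon, +17·10° lat → SW at lon -60°, lat 80°.
Cell spans 20° lon × 10° lat. Centre is SW corner plus half of each.
latitude 85.00, longitude -50.00.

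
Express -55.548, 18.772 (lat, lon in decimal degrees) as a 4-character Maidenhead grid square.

JD94

Offset from 180°W / 90°S: lon 198.77°, lat 34.45°.
Field (20°×10°, letters A–R): 198.77/20 → 9 → J, 34.45/10 → 3 → D; chars JD.
Square (2°×1°, digits 0–9): 18.77/2 → 9, 4.45/1 → 4; chars 94.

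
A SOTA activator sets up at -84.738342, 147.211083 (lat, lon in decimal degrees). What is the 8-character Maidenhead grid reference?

Shift to the Maidenhead origin (180°W, 90°S): lon 327.21108, lat 5.26166.
Field (20°×10°, letters A–R): 327.21108/20 → 16 → Q, 5.26166/10 → 0 → A; chars QA.
Square (2°×1°, digits 0–9): 7.21108/2 → 3, 5.26166/1 → 5; chars 35.
Subsquare (5′×2.5′, letters a–x): 1.21108/0.0833333 → 14 → o, 0.26166/0.0416667 → 6 → g; chars og.
Extended square (30″×15″, digits 0–9): 0.04442/0.00833333 → 5, 0.01166/0.00416667 → 2; chars 52.

QA35og52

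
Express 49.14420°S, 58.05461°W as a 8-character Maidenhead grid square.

GE00xu35

Shift to the Maidenhead origin (180°W, 90°S): lon 121.94539, lat 40.85580.
Field: 121.94539/20 → 6 → G, 40.85580/10 → 4 → E; chars GE.
Square: 1.94539/2 → 0, 0.85580/1 → 0; chars 00.
Subsquare: 1.94539/0.0833333 → 23 → x, 0.85580/0.0416667 → 20 → u; chars xu.
Extended square: 0.02872/0.00833333 → 3, 0.02247/0.00416667 → 5; chars 35.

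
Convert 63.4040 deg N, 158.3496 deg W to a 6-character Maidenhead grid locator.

BP03tj

Offset from 180°W / 90°S: lon 21.6504°, lat 153.4040°.
Field (20°×10°, letters A–R): 21.6504/20 → 1 → B, 153.4040/10 → 15 → P; chars BP.
Square (2°×1°, digits 0–9): 1.6504/2 → 0, 3.4040/1 → 3; chars 03.
Subsquare (5′×2.5′, letters a–x): 1.6504/0.0833333 → 19 → t, 0.4040/0.0416667 → 9 → j; chars tj.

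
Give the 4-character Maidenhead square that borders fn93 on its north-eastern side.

GN04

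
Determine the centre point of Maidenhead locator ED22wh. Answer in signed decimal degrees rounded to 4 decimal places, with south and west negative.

Field E=4, D=3: +4·20° lon, +3·10° lat → SW at lon -100°, lat -60°.
Square 2, 2: +2·2° lon, +2·1° lat → SW at lon -96°, lat -58°.
Subsquare w=22, h=7: +22·0.0833333° lon, +7·0.0416667° lat → SW at lon -94.1667°, lat -57.7083°.
Cell spans 0.0833333° lon × 0.0416667° lat. Centre is SW corner plus half of each.
latitude -57.6875, longitude -94.1250.

-57.6875, -94.1250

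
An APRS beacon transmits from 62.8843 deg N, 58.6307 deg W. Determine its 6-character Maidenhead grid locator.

GP02qv

Add 180° to longitude and 90° to latitude: 121.3693, 152.8843.
Field: 121.3693/20 → 6 → G, 152.8843/10 → 15 → P; chars GP.
Square: 1.3693/2 → 0, 2.8843/1 → 2; chars 02.
Subsquare: 1.3693/0.0833333 → 16 → q, 0.8843/0.0416667 → 21 → v; chars qv.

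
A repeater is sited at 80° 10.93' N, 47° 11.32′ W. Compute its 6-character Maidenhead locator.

GR60je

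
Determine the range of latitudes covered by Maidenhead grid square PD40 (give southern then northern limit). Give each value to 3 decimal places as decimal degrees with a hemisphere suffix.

60.000° S, 59.000° S

Field P=15, D=3: +15·20° lon, +3·10° lat → SW at lon 120°, lat -60°.
Square 4, 0: +4·2° lon, +0·1° lat → SW at lon 128°, lat -60°.
Cell spans 2° lon × 1° lat.
south 60.000° S, north 59.000° S.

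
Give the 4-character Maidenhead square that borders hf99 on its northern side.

HG90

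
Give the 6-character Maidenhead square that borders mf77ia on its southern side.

Latitude subsquare a = 0; −1 → -1, wraps to 23 = x, carry into square.
Latitude square 7; −1 → 6.
The longitude characters are unchanged.

MF76ix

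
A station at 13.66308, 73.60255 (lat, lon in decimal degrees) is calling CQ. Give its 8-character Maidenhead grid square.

MK63tp29

Offset from 180°W / 90°S: lon 253.60255°, lat 103.66308°.
Field: lon ⌊253.60255/20⌋ = 12 → M; lat ⌊103.66308/10⌋ = 10 → K.
Square: lon ⌊13.60255/2⌋ = 6; lat ⌊3.66308/1⌋ = 3.
Subsquare: lon ⌊1.60255/0.0833333⌋ = 19 → t; lat ⌊0.66308/0.0416667⌋ = 15 → p.
Extended square: lon ⌊0.01922/0.00833333⌋ = 2; lat ⌊0.03808/0.00416667⌋ = 9.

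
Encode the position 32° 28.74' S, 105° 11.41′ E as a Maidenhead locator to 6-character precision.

OF27om

Add 180° to longitude and 90° to latitude: 285.1902, 57.5210.
Field (20°×10°, letters A–R): 285.1902/20 → 14 → O, 57.5210/10 → 5 → F; chars OF.
Square (2°×1°, digits 0–9): 5.1902/2 → 2, 7.5210/1 → 7; chars 27.
Subsquare (5′×2.5′, letters a–x): 1.1902/0.0833333 → 14 → o, 0.5210/0.0416667 → 12 → m; chars om.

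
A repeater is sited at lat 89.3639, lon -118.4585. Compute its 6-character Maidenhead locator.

DR09si

Shift to the Maidenhead origin (180°W, 90°S): lon 61.5415, lat 179.3639.
Field: 61.5415/20 → 3 → D, 179.3639/10 → 17 → R; chars DR.
Square: 1.5415/2 → 0, 9.3639/1 → 9; chars 09.
Subsquare: 1.5415/0.0833333 → 18 → s, 0.3639/0.0416667 → 8 → i; chars si.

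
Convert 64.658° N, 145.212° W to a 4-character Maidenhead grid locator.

Shift to the Maidenhead origin (180°W, 90°S): lon 34.79, lat 154.66.
Field: lon ⌊34.79/20⌋ = 1 → B; lat ⌊154.66/10⌋ = 15 → P.
Square: lon ⌊14.79/2⌋ = 7; lat ⌊4.66/1⌋ = 4.

BP74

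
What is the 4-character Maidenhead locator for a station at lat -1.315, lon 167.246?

RI38

Add 180° to longitude and 90° to latitude: 347.25, 88.69.
Field (20°×10°, letters A–R): lon ⌊347.25/20⌋ = 17 → R; lat ⌊88.69/10⌋ = 8 → I.
Square (2°×1°, digits 0–9): lon ⌊7.25/2⌋ = 3; lat ⌊8.69/1⌋ = 8.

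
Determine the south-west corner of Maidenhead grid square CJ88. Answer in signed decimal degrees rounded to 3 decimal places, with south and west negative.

Field C=2, J=9: +2·20° lon, +9·10° lat → SW at lon -140°, lat 0°.
Square 8, 8: +8·2° lon, +8·1° lat → SW at lon -124°, lat 8°.
latitude 8.000, longitude -124.000.

8.000, -124.000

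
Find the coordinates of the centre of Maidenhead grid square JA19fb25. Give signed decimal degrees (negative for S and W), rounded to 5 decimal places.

Field J=9, A=0: +9·20° lon, +0·10° lat → SW at lon 0°, lat -90°.
Square 1, 9: +1·2° lon, +9·1° lat → SW at lon 2°, lat -81°.
Subsquare f=5, b=1: +5·0.0833333° lon, +1·0.0416667° lat → SW at lon 2.41667°, lat -80.9583°.
Extended square 2, 5: +2·0.00833333° lon, +5·0.00416667° lat → SW at lon 2.43333°, lat -80.9375°.
Cell spans 0.00833333° lon × 0.00416667° lat. Centre is SW corner plus half of each.
latitude -80.93542, longitude 2.43750.

-80.93542, 2.43750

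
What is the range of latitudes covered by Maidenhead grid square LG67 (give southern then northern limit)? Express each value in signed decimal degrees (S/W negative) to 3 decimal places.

Field L=11, G=6: +11·20° lon, +6·10° lat → SW at lon 40°, lat -30°.
Square 6, 7: +6·2° lon, +7·1° lat → SW at lon 52°, lat -23°.
Cell spans 2° lon × 1° lat.
south -23.000, north -22.000.

-23.000, -22.000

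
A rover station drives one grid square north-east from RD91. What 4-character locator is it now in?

Longitude square 9; +1 → 10, wraps to 0, carry into field.
Longitude field R = 17; +1 → 18, wraps to 0 = A, wrapping around the antimeridian.
Latitude square 1; +1 → 2.

AD02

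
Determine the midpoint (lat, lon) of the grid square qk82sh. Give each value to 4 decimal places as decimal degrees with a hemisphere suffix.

Field Q=16, K=10: +16·20° lon, +10·10° lat → SW at lon 140°, lat 10°.
Square 8, 2: +8·2° lon, +2·1° lat → SW at lon 156°, lat 12°.
Subsquare s=18, h=7: +18·0.0833333° lon, +7·0.0416667° lat → SW at lon 157.5°, lat 12.2917°.
Cell spans 0.0833333° lon × 0.0416667° lat. Centre is SW corner plus half of each.
latitude 12.3125° N, longitude 157.5417° E.

12.3125° N, 157.5417° E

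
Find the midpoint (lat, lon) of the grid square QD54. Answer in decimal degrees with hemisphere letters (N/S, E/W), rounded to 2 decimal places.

55.50° S, 151.00° E

Field Q=16, D=3: +16·20° lon, +3·10° lat → SW at lon 140°, lat -60°.
Square 5, 4: +5·2° lon, +4·1° lat → SW at lon 150°, lat -56°.
Cell spans 2° lon × 1° lat. Centre is SW corner plus half of each.
latitude 55.50° S, longitude 151.00° E.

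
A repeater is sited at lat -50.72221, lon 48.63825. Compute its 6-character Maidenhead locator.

Shift to the Maidenhead origin (180°W, 90°S): lon 228.6382, lat 39.2778.
Field (20°×10°, letters A–R): 228.6382/20 → 11 → L, 39.2778/10 → 3 → D; chars LD.
Square (2°×1°, digits 0–9): 8.6382/2 → 4, 9.2778/1 → 9; chars 49.
Subsquare (5′×2.5′, letters a–x): 0.6382/0.0833333 → 7 → h, 0.2778/0.0416667 → 6 → g; chars hg.

LD49hg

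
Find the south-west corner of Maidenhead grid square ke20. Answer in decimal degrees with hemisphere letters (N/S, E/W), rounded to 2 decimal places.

50.00° S, 24.00° E

Field K=10, E=4: +10·20° lon, +4·10° lat → SW at lon 20°, lat -50°.
Square 2, 0: +2·2° lon, +0·1° lat → SW at lon 24°, lat -50°.
latitude 50.00° S, longitude 24.00° E.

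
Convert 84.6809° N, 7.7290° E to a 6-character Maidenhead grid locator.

Add 180° to longitude and 90° to latitude: 187.7290, 174.6809.
Field (20°×10°, letters A–R): lon ⌊187.7290/20⌋ = 9 → J; lat ⌊174.6809/10⌋ = 17 → R.
Square (2°×1°, digits 0–9): lon ⌊7.7290/2⌋ = 3; lat ⌊4.6809/1⌋ = 4.
Subsquare (5′×2.5′, letters a–x): lon ⌊1.7290/0.0833333⌋ = 20 → u; lat ⌊0.6809/0.0416667⌋ = 16 → q.

JR34uq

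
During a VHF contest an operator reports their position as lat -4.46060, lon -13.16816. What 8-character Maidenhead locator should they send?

II35jm99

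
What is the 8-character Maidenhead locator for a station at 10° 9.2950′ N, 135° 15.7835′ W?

CK20id87

Shift to the Maidenhead origin (180°W, 90°S): lon 44.73694, lat 100.15492.
Field (20°×10°, letters A–R): 44.73694/20 → 2 → C, 100.15492/10 → 10 → K; chars CK.
Square (2°×1°, digits 0–9): 4.73694/2 → 2, 0.15492/1 → 0; chars 20.
Subsquare (5′×2.5′, letters a–x): 0.73694/0.0833333 → 8 → i, 0.15492/0.0416667 → 3 → d; chars id.
Extended square (30″×15″, digits 0–9): 0.07027/0.00833333 → 8, 0.02992/0.00416667 → 7; chars 87.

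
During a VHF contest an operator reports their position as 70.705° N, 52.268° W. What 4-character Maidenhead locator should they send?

Shift to the Maidenhead origin (180°W, 90°S): lon 127.73, lat 160.70.
Field: lon ⌊127.73/20⌋ = 6 → G; lat ⌊160.70/10⌋ = 16 → Q.
Square: lon ⌊7.73/2⌋ = 3; lat ⌊0.70/1⌋ = 0.

GQ30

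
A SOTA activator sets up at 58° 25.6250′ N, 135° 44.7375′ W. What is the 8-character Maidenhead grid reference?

CO28dk02

Shift to the Maidenhead origin (180°W, 90°S): lon 44.25438, lat 148.42708.
Field (20°×10°, letters A–R): 44.25438/20 → 2 → C, 148.42708/10 → 14 → O; chars CO.
Square (2°×1°, digits 0–9): 4.25438/2 → 2, 8.42708/1 → 8; chars 28.
Subsquare (5′×2.5′, letters a–x): 0.25438/0.0833333 → 3 → d, 0.42708/0.0416667 → 10 → k; chars dk.
Extended square (30″×15″, digits 0–9): 0.00438/0.00833333 → 0, 0.01042/0.00416667 → 2; chars 02.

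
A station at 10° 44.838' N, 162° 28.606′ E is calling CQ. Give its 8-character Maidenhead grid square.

Offset from 180°W / 90°S: lon 342.47677°, lat 100.74730°.
Field: 342.47677/20 → 17 → R, 100.74730/10 → 10 → K; chars RK.
Square: 2.47677/2 → 1, 0.74730/1 → 0; chars 10.
Subsquare: 0.47677/0.0833333 → 5 → f, 0.74730/0.0416667 → 17 → r; chars fr.
Extended square: 0.06010/0.00833333 → 7, 0.03897/0.00416667 → 9; chars 79.

RK10fr79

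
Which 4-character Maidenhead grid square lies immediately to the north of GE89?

Latitude square 9; +1 → 10, wraps to 0, carry into field.
Latitude field E = 4; +1 → 5 = F.
The longitude characters are unchanged.

GF80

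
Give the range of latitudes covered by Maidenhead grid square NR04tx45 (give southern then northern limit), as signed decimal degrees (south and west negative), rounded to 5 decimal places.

Field N=13, R=17: +13·20° lon, +17·10° lat → SW at lon 80°, lat 80°.
Square 0, 4: +0·2° lon, +4·1° lat → SW at lon 80°, lat 84°.
Subsquare t=19, x=23: +19·0.0833333° lon, +23·0.0416667° lat → SW at lon 81.5833°, lat 84.9583°.
Extended square 4, 5: +4·0.00833333° lon, +5·0.00416667° lat → SW at lon 81.6167°, lat 84.9792°.
Cell spans 0.00833333° lon × 0.00416667° lat.
south 84.97917, north 84.98333.

84.97917, 84.98333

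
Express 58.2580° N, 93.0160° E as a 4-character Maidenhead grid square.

NO68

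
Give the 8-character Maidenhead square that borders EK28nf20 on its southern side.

EK28ne29

Latitude extended square 0; −1 → -1, wraps to 9, carry into subsquare.
Latitude subsquare f = 5; −1 → 4 = e.
The longitude characters are unchanged.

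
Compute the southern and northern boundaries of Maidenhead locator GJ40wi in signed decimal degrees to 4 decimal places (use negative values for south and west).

0.3333, 0.3750

Field G=6, J=9: +6·20° lon, +9·10° lat → SW at lon -60°, lat 0°.
Square 4, 0: +4·2° lon, +0·1° lat → SW at lon -52°, lat 0°.
Subsquare w=22, i=8: +22·0.0833333° lon, +8·0.0416667° lat → SW at lon -50.1667°, lat 0.333333°.
Cell spans 0.0833333° lon × 0.0416667° lat.
south 0.3333, north 0.3750.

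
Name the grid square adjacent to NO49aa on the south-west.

Longitude subsquare a = 0; −1 → -1, wraps to 23 = x, carry into square.
Longitude square 4; −1 → 3.
Latitude subsquare a = 0; −1 → -1, wraps to 23 = x, carry into square.
Latitude square 9; −1 → 8.

NO38xx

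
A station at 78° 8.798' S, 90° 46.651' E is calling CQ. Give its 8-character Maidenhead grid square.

NB51ju34

Shift to the Maidenhead origin (180°W, 90°S): lon 270.77752, lat 11.85337.
Field: lon ⌊270.77752/20⌋ = 13 → N; lat ⌊11.85337/10⌋ = 1 → B.
Square: lon ⌊10.77752/2⌋ = 5; lat ⌊1.85337/1⌋ = 1.
Subsquare: lon ⌊0.77752/0.0833333⌋ = 9 → j; lat ⌊0.85337/0.0416667⌋ = 20 → u.
Extended square: lon ⌊0.02752/0.00833333⌋ = 3; lat ⌊0.02003/0.00416667⌋ = 4.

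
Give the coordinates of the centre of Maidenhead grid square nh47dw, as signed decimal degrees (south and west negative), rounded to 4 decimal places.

-12.0625, 88.2917

Field N=13, H=7: +13·20° lon, +7·10° lat → SW at lon 80°, lat -20°.
Square 4, 7: +4·2° lon, +7·1° lat → SW at lon 88°, lat -13°.
Subsquare d=3, w=22: +3·0.0833333° lon, +22·0.0416667° lat → SW at lon 88.25°, lat -12.0833°.
Cell spans 0.0833333° lon × 0.0416667° lat. Centre is SW corner plus half of each.
latitude -12.0625, longitude 88.2917.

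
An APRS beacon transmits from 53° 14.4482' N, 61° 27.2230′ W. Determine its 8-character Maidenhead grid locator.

FO93gf57

Add 180° to longitude and 90° to latitude: 118.54628, 143.24080.
Field: lon ⌊118.54628/20⌋ = 5 → F; lat ⌊143.24080/10⌋ = 14 → O.
Square: lon ⌊18.54628/2⌋ = 9; lat ⌊3.24080/1⌋ = 3.
Subsquare: lon ⌊0.54628/0.0833333⌋ = 6 → g; lat ⌊0.24080/0.0416667⌋ = 5 → f.
Extended square: lon ⌊0.04628/0.00833333⌋ = 5; lat ⌊0.03247/0.00416667⌋ = 7.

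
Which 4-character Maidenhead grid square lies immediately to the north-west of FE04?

EE95

Longitude square 0; −1 → -1, wraps to 9, carry into field.
Longitude field F = 5; −1 → 4 = E.
Latitude square 4; +1 → 5.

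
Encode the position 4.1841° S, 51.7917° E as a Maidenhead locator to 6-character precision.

LI55vt

Add 180° to longitude and 90° to latitude: 231.7917, 85.8159.
Field (20°×10°, letters A–R): lon ⌊231.7917/20⌋ = 11 → L; lat ⌊85.8159/10⌋ = 8 → I.
Square (2°×1°, digits 0–9): lon ⌊11.7917/2⌋ = 5; lat ⌊5.8159/1⌋ = 5.
Subsquare (5′×2.5′, letters a–x): lon ⌊1.7917/0.0833333⌋ = 21 → v; lat ⌊0.8159/0.0416667⌋ = 19 → t.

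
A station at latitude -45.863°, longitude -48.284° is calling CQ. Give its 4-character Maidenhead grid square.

GE54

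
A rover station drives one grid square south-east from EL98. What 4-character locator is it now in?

FL07

Longitude square 9; +1 → 10, wraps to 0, carry into field.
Longitude field E = 4; +1 → 5 = F.
Latitude square 8; −1 → 7.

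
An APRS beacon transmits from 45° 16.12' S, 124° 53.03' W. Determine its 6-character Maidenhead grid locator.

CE74nr

Offset from 180°W / 90°S: lon 55.1162°, lat 44.7313°.
Field (20°×10°, letters A–R): lon ⌊55.1162/20⌋ = 2 → C; lat ⌊44.7313/10⌋ = 4 → E.
Square (2°×1°, digits 0–9): lon ⌊15.1162/2⌋ = 7; lat ⌊4.7313/1⌋ = 4.
Subsquare (5′×2.5′, letters a–x): lon ⌊1.1162/0.0833333⌋ = 13 → n; lat ⌊0.7313/0.0416667⌋ = 17 → r.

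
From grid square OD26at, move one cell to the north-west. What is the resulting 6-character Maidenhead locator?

OD16xu

Longitude subsquare a = 0; −1 → -1, wraps to 23 = x, carry into square.
Longitude square 2; −1 → 1.
Latitude subsquare t = 19; +1 → 20 = u.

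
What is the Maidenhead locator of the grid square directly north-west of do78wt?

Longitude subsquare w = 22; −1 → 21 = v.
Latitude subsquare t = 19; +1 → 20 = u.

DO78vu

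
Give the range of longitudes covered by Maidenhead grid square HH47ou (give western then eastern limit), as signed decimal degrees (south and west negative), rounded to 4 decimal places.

-30.8333, -30.7500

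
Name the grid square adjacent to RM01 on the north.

RM02

Latitude square 1; +1 → 2.
The longitude characters are unchanged.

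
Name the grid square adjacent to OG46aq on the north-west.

OG36xr

Longitude subsquare a = 0; −1 → -1, wraps to 23 = x, carry into square.
Longitude square 4; −1 → 3.
Latitude subsquare q = 16; +1 → 17 = r.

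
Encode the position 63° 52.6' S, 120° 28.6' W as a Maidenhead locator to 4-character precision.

CC96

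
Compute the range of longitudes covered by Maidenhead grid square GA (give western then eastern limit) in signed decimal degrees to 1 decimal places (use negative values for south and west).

-60.0, -40.0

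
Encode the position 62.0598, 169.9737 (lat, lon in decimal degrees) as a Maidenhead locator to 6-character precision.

Offset from 180°W / 90°S: lon 349.9737°, lat 152.0598°.
Field: lon ⌊349.9737/20⌋ = 17 → R; lat ⌊152.0598/10⌋ = 15 → P.
Square: lon ⌊9.9737/2⌋ = 4; lat ⌊2.0598/1⌋ = 2.
Subsquare: lon ⌊1.9737/0.0833333⌋ = 23 → x; lat ⌊0.0598/0.0416667⌋ = 1 → b.

RP42xb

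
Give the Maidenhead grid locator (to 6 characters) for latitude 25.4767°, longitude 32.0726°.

Shift to the Maidenhead origin (180°W, 90°S): lon 212.0726, lat 115.4767.
Field: 212.0726/20 → 10 → K, 115.4767/10 → 11 → L; chars KL.
Square: 12.0726/2 → 6, 5.4767/1 → 5; chars 65.
Subsquare: 0.0726/0.0833333 → 0 → a, 0.4767/0.0416667 → 11 → l; chars al.

KL65al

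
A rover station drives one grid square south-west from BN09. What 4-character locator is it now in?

Longitude square 0; −1 → -1, wraps to 9, carry into field.
Longitude field B = 1; −1 → 0 = A.
Latitude square 9; −1 → 8.

AN98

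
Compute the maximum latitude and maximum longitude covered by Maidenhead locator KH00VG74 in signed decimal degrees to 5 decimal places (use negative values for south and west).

Field K=10, H=7: +10·20° lon, +7·10° lat → SW at lon 20°, lat -20°.
Square 0, 0: +0·2° lon, +0·1° lat → SW at lon 20°, lat -20°.
Subsquare v=21, g=6: +21·0.0833333° lon, +6·0.0416667° lat → SW at lon 21.75°, lat -19.75°.
Extended square 7, 4: +7·0.00833333° lon, +4·0.00416667° lat → SW at lon 21.8083°, lat -19.7333°.
Cell spans 0.00833333° lon × 0.00416667° lat. NE corner is SW corner plus one full cell.
latitude -19.72917, longitude 21.81667.

-19.72917, 21.81667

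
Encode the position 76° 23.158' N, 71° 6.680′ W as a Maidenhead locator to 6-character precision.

FQ46kj

Shift to the Maidenhead origin (180°W, 90°S): lon 108.8887, lat 166.3860.
Field (20°×10°, letters A–R): lon ⌊108.8887/20⌋ = 5 → F; lat ⌊166.3860/10⌋ = 16 → Q.
Square (2°×1°, digits 0–9): lon ⌊8.8887/2⌋ = 4; lat ⌊6.3860/1⌋ = 6.
Subsquare (5′×2.5′, letters a–x): lon ⌊0.8887/0.0833333⌋ = 10 → k; lat ⌊0.3860/0.0416667⌋ = 9 → j.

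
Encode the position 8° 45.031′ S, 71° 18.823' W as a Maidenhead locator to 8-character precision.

Add 180° to longitude and 90° to latitude: 108.68628, 81.24948.
Field: 108.68628/20 → 5 → F, 81.24948/10 → 8 → I; chars FI.
Square: 8.68628/2 → 4, 1.24948/1 → 1; chars 41.
Subsquare: 0.68628/0.0833333 → 8 → i, 0.24948/0.0416667 → 5 → f; chars if.
Extended square: 0.01962/0.00833333 → 2, 0.04115/0.00416667 → 9; chars 29.

FI41if29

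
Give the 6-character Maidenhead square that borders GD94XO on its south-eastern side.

Longitude subsquare x = 23; +1 → 24, wraps to 0 = a, carry into square.
Longitude square 9; +1 → 10, wraps to 0, carry into field.
Longitude field G = 6; +1 → 7 = H.
Latitude subsquare o = 14; −1 → 13 = n.

HD04an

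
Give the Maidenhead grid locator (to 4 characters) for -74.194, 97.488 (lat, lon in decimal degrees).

Offset from 180°W / 90°S: lon 277.49°, lat 15.81°.
Field: lon ⌊277.49/20⌋ = 13 → N; lat ⌊15.81/10⌋ = 1 → B.
Square: lon ⌊17.49/2⌋ = 8; lat ⌊5.81/1⌋ = 5.

NB85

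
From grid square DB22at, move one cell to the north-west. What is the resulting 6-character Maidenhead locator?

Longitude subsquare a = 0; −1 → -1, wraps to 23 = x, carry into square.
Longitude square 2; −1 → 1.
Latitude subsquare t = 19; +1 → 20 = u.

DB12xu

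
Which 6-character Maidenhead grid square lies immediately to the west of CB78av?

CB68xv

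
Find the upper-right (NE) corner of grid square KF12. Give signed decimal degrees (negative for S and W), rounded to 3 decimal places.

Field K=10, F=5: +10·20° lon, +5·10° lat → SW at lon 20°, lat -40°.
Square 1, 2: +1·2° lon, +2·1° lat → SW at lon 22°, lat -38°.
Cell spans 2° lon × 1° lat. NE corner is SW corner plus one full cell.
latitude -37.000, longitude 24.000.

-37.000, 24.000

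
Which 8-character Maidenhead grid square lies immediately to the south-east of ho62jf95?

HO62kf04

Longitude extended square 9; +1 → 10, wraps to 0, carry into subsquare.
Longitude subsquare j = 9; +1 → 10 = k.
Latitude extended square 5; −1 → 4.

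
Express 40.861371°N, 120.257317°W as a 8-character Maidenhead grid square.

CN90uu96

Offset from 180°W / 90°S: lon 59.74268°, lat 130.86137°.
Field: lon ⌊59.74268/20⌋ = 2 → C; lat ⌊130.86137/10⌋ = 13 → N.
Square: lon ⌊19.74268/2⌋ = 9; lat ⌊0.86137/1⌋ = 0.
Subsquare: lon ⌊1.74268/0.0833333⌋ = 20 → u; lat ⌊0.86137/0.0416667⌋ = 20 → u.
Extended square: lon ⌊0.07602/0.00833333⌋ = 9; lat ⌊0.02804/0.00416667⌋ = 6.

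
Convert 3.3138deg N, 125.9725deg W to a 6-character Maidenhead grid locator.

CJ73ah

Shift to the Maidenhead origin (180°W, 90°S): lon 54.0275, lat 93.3138.
Field (20°×10°, letters A–R): lon ⌊54.0275/20⌋ = 2 → C; lat ⌊93.3138/10⌋ = 9 → J.
Square (2°×1°, digits 0–9): lon ⌊14.0275/2⌋ = 7; lat ⌊3.3138/1⌋ = 3.
Subsquare (5′×2.5′, letters a–x): lon ⌊0.0275/0.0833333⌋ = 0 → a; lat ⌊0.3138/0.0416667⌋ = 7 → h.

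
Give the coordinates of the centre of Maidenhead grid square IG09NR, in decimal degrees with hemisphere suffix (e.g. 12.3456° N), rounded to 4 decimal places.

Field I=8, G=6: +8·20° lon, +6·10° lat → SW at lon -20°, lat -30°.
Square 0, 9: +0·2° lon, +9·1° lat → SW at lon -20°, lat -21°.
Subsquare n=13, r=17: +13·0.0833333° lon, +17·0.0416667° lat → SW at lon -18.9167°, lat -20.2917°.
Cell spans 0.0833333° lon × 0.0416667° lat. Centre is SW corner plus half of each.
latitude 20.2708° S, longitude 18.8750° W.

20.2708° S, 18.8750° W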